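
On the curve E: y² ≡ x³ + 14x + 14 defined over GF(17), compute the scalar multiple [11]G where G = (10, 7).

Repeated addition: build up to 11G.
2G: tangent at (10, 7): λ = (3·10² + 14)/(2·7) ≡ 8/14. 14⁻¹ ≡ 11 (mod 17), so λ ≡ 8·11 ≡ 3.
  x = λ² - 10 - 10 = 9 - 20 ≡ 6; y = λ·(10 - 6) - 7 ≡ 5. → (6, 5)
3G: (6, 5) + (10, 7). λ = (7 - 5)/(10 - 6) ≡ 2/4 mod 17. 4⁻¹ ≡ 13 (mod 17) since 4·13 = 52 ≡ 1, so λ ≡ 9.
  x = λ² - 6 - 10 = 81 - 16 ≡ 14; y = λ·(6 - 14) - 5 ≡ 8. → (14, 8)
4G: (14, 8) + (10, 7). λ = (7 - 8)/(10 - 14) ≡ 16/13 mod 17. 13⁻¹ ≡ 4 (mod 17) since 13·4 = 52 ≡ 1, so λ ≡ 13.
  x = λ² - 14 - 10 = 169 - 24 ≡ 9; y = λ·(14 - 9) - 8 ≡ 6. → (9, 6)
5G: (9, 6) + (10, 7). λ = (7 - 6)/(10 - 9) ≡ 1/1 mod 17. 1⁻¹ ≡ 1 (mod 17) since 1·1 = 1 ≡ 1, so λ ≡ 1.
  x = λ² - 9 - 10 = 1 - 19 ≡ 16; y = λ·(9 - 16) - 6 ≡ 4. → (16, 4)
6G: (16, 4) + (10, 7). λ = (7 - 4)/(10 - 16) ≡ 3/11 mod 17. 11⁻¹ ≡ 14 (mod 17), so λ ≡ 8.
  x = λ² - 16 - 10 = 64 - 26 ≡ 4; y = λ·(16 - 4) - 4 ≡ 7. → (4, 7)
7G: (4, 7) + (10, 7). λ = (7 - 7)/(10 - 4) ≡ 0/6 mod 17. 6⁻¹ ≡ 3 (mod 17), so λ ≡ 0.
  x = λ² - 4 - 10 = 0 - 14 ≡ 3; y = λ·(4 - 3) - 7 ≡ 10. → (3, 10)
8G: (3, 10) + (10, 7). λ = (7 - 10)/(10 - 3) ≡ 14/7 mod 17. 7⁻¹ ≡ 5 (mod 17) since 7·5 = 35 ≡ 1, so λ ≡ 2.
  x = λ² - 3 - 10 = 4 - 13 ≡ 8; y = λ·(3 - 8) - 10 ≡ 14. → (8, 14)
9G: (8, 14) + (10, 7). λ = (7 - 14)/(10 - 8) ≡ 10/2 mod 17. 2⁻¹ ≡ 9 (mod 17) since 2·9 = 18 ≡ 1, so λ ≡ 5.
  x = λ² - 8 - 10 = 25 - 18 ≡ 7; y = λ·(8 - 7) - 14 ≡ 8. → (7, 8)
10G: (7, 8) + (10, 7). λ = (7 - 8)/(10 - 7) ≡ 16/3 mod 17. 3⁻¹ ≡ 6 (mod 17) since 3·6 = 18 ≡ 1, so λ ≡ 11.
  x = λ² - 7 - 10 = 121 - 17 ≡ 2; y = λ·(7 - 2) - 8 ≡ 13. → (2, 13)
11G: (2, 13) + (10, 7). λ = (7 - 13)/(10 - 2) ≡ 11/8 mod 17. 8⁻¹ ≡ 15 (mod 17) since 8·15 = 120 ≡ 1, so λ ≡ 12.
  x = λ² - 2 - 10 = 144 - 12 ≡ 13; y = λ·(2 - 13) - 13 ≡ 8. → (13, 8)

(13, 8)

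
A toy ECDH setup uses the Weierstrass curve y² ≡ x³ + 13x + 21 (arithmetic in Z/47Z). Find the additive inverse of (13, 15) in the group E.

-(13, 15) = (13, -15 mod 47) = (13, 32).

(13, 32)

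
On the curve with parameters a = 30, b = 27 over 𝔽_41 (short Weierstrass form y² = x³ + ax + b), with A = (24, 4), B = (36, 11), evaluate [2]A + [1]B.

(25, 24)

First 2A:
Repeated addition: build up to 2A.
2A: tangent at (24, 4): λ = (3·24² + 30)/(2·4) ≡ 36/8. 8⁻¹ ≡ 36 (mod 41) since 8·36 = 288 ≡ 1, so λ ≡ 36·36 ≡ 25.
  x = λ² - 24 - 24 = 625 - 48 ≡ 3; y = λ·(24 - 3) - 4 ≡ 29. → (3, 29)
2A = (3, 29).
Finally 2A + B:
(3, 29) + (36, 11). λ = (11 - 29)/(36 - 3) ≡ 23/33 mod 41. 33⁻¹ ≡ 5 (mod 41), so λ ≡ 33.
  x = λ² - 3 - 36 = 1089 - 39 ≡ 25; y = λ·(3 - 25) - 29 ≡ 24. → (25, 24)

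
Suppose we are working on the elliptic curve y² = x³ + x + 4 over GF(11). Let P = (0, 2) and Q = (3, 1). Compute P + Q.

(2, 6)

(0, 2) + (3, 1). λ = (1 - 2)/(3 - 0) ≡ 10/3 mod 11. 3⁻¹ ≡ 4 (mod 11) since 3·4 = 12 ≡ 1, so λ ≡ 7.
  x = λ² - 0 - 3 = 49 - 3 ≡ 2; y = λ·(0 - 2) - 2 ≡ 6. → (2, 6)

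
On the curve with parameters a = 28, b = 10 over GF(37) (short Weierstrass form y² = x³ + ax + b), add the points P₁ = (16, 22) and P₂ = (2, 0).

(16, 22) + (2, 0). λ = (0 - 22)/(2 - 16) ≡ 15/23 mod 37. 23⁻¹ ≡ 29 (mod 37) since 23·29 = 667 ≡ 1, so λ ≡ 28.
  x = λ² - 16 - 2 = 784 - 18 ≡ 26; y = λ·(16 - 26) - 22 ≡ 31. → (26, 31)

(26, 31)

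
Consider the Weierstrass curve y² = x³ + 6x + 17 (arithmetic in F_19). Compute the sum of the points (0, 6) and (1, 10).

(0, 6) + (1, 10). λ = (10 - 6)/(1 - 0) ≡ 4/1 mod 19. 1⁻¹ ≡ 1 (mod 19) since 1·1 = 1 ≡ 1, so λ ≡ 4.
  x = λ² - 0 - 1 = 16 - 1 ≡ 15; y = λ·(0 - 15) - 6 ≡ 10. → (15, 10)

(15, 10)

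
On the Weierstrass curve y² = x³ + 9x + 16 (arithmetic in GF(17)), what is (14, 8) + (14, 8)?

(10, 1)

tangent at (14, 8): λ = (3·14² + 9)/(2·8) ≡ 2/16. 16⁻¹ ≡ 16 (mod 17), so λ ≡ 2·16 ≡ 15.
  x = λ² - 14 - 14 = 225 - 28 ≡ 10; y = λ·(14 - 10) - 8 ≡ 1. → (10, 1)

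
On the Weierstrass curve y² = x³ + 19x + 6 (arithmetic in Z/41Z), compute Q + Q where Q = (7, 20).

(31, 28)

tangent at (7, 20): λ = (3·7² + 19)/(2·20) ≡ 2/40. 40⁻¹ ≡ 40 (mod 41) since 40·40 = 1600 ≡ 1, so λ ≡ 2·40 ≡ 39.
  x = λ² - 7 - 7 = 1521 - 14 ≡ 31; y = λ·(7 - 31) - 20 ≡ 28. → (31, 28)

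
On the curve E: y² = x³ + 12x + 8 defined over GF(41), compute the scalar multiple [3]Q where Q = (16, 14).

(25, 36)

Repeated addition: build up to 3Q.
2Q: tangent at (16, 14): λ = (3·16² + 12)/(2·14) ≡ 1/28. 28⁻¹ ≡ 22 (mod 41) since 28·22 = 616 ≡ 1, so λ ≡ 1·22 ≡ 22.
  x = λ² - 16 - 16 = 484 - 32 ≡ 1; y = λ·(16 - 1) - 14 ≡ 29. → (1, 29)
3Q: (1, 29) + (16, 14). λ = (14 - 29)/(16 - 1) ≡ 26/15 mod 41. 15⁻¹ ≡ 11 (mod 41), so λ ≡ 40.
  x = λ² - 1 - 16 = 1600 - 17 ≡ 25; y = λ·(1 - 25) - 29 ≡ 36. → (25, 36)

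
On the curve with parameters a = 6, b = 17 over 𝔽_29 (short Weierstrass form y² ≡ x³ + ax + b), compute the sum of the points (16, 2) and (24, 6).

(16, 2) + (24, 6). λ = (6 - 2)/(24 - 16) ≡ 4/8 mod 29. 8⁻¹ ≡ 11 (mod 29), so λ ≡ 15.
  x = λ² - 16 - 24 = 225 - 40 ≡ 11; y = λ·(16 - 11) - 2 ≡ 15. → (11, 15)

(11, 15)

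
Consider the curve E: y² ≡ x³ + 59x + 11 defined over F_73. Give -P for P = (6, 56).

(6, 17)

-(6, 56) = (6, -56 mod 73) = (6, 17).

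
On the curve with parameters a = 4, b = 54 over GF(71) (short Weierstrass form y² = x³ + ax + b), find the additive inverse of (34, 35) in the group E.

(34, 36)

-(34, 35) = (34, -35 mod 71) = (34, 36).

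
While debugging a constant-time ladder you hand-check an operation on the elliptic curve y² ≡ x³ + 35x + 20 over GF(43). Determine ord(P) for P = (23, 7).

2P: tangent at (23, 7): λ = (3·23² + 35)/(2·7) ≡ 31/14. 14⁻¹ ≡ 40 (mod 43) since 14·40 = 560 ≡ 1, so λ ≡ 31·40 ≡ 36.
  x = λ² - 23 - 23 = 1296 - 46 ≡ 3; y = λ·(23 - 3) - 7 ≡ 25. → (3, 25)
3P: (3, 25) + (23, 7). λ = (7 - 25)/(23 - 3) ≡ 25/20 mod 43. 20⁻¹ ≡ 28 (mod 43), so λ ≡ 12.
  x = λ² - 3 - 23 = 144 - 26 ≡ 32; y = λ·(3 - 32) - 25 ≡ 14. → (32, 14)
4P: (32, 14) + (23, 7). λ = (7 - 14)/(23 - 32) ≡ 36/34 mod 43. 34⁻¹ ≡ 19 (mod 43) since 34·19 = 646 ≡ 1, so λ ≡ 39.
  x = λ² - 32 - 23 = 1521 - 55 ≡ 4; y = λ·(32 - 4) - 14 ≡ 3. → (4, 3)
5P: (4, 3) + (23, 7). λ = (7 - 3)/(23 - 4) ≡ 4/19 mod 43. 19⁻¹ ≡ 34 (mod 43), so λ ≡ 7.
  x = λ² - 4 - 23 = 49 - 27 ≡ 22; y = λ·(4 - 22) - 3 ≡ 0. → (22, 0)
6P: (22, 0) + (23, 7). λ = (7 - 0)/(23 - 22) ≡ 7/1 mod 43. 1⁻¹ ≡ 1 (mod 43) since 1·1 = 1 ≡ 1, so λ ≡ 7.
  x = λ² - 22 - 23 = 49 - 45 ≡ 4; y = λ·(22 - 4) - 0 ≡ 40. → (4, 40)
7P: (4, 40) + (23, 7). λ = (7 - 40)/(23 - 4) ≡ 10/19 mod 43. 19⁻¹ ≡ 34 (mod 43) since 19·34 = 646 ≡ 1, so λ ≡ 39.
  x = λ² - 4 - 23 = 1521 - 27 ≡ 32; y = λ·(4 - 32) - 40 ≡ 29. → (32, 29)
8P: (32, 29) + (23, 7). λ = (7 - 29)/(23 - 32) ≡ 21/34 mod 43. 34⁻¹ ≡ 19 (mod 43), so λ ≡ 12.
  x = λ² - 32 - 23 = 144 - 55 ≡ 3; y = λ·(32 - 3) - 29 ≡ 18. → (3, 18)
9P: (3, 18) + (23, 7). λ = (7 - 18)/(23 - 3) ≡ 32/20 mod 43. 20⁻¹ ≡ 28 (mod 43) since 20·28 = 560 ≡ 1, so λ ≡ 36.
  x = λ² - 3 - 23 = 1296 - 26 ≡ 23; y = λ·(3 - 23) - 18 ≡ 36. → (23, 36)
10P: (23, 36) + (23, 7): same x and y₁ ≡ -y₂, so the sum is O.
10P = O, so the order is 10.

10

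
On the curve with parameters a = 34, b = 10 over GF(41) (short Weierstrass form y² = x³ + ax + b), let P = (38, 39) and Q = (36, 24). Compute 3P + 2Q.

First 3P:
Repeated addition: build up to 3P.
2P: tangent at (38, 39): λ = (3·38² + 34)/(2·39) ≡ 20/37. 37⁻¹ ≡ 10 (mod 41), so λ ≡ 20·10 ≡ 36.
  x = λ² - 38 - 38 = 1296 - 76 ≡ 31; y = λ·(38 - 31) - 39 ≡ 8. → (31, 8)
3P: (31, 8) + (38, 39). λ = (39 - 8)/(38 - 31) ≡ 31/7 mod 41. 7⁻¹ ≡ 6 (mod 41) since 7·6 = 42 ≡ 1, so λ ≡ 22.
  x = λ² - 31 - 38 = 484 - 69 ≡ 5; y = λ·(31 - 5) - 8 ≡ 31. → (5, 31)
3P = (5, 31).
Next 2Q:
Repeated addition: build up to 2Q.
2Q: tangent at (36, 24): λ = (3·36² + 34)/(2·24) ≡ 27/7. 7⁻¹ ≡ 6 (mod 41), so λ ≡ 27·6 ≡ 39.
  x = λ² - 36 - 36 = 1521 - 72 ≡ 14; y = λ·(36 - 14) - 24 ≡ 14. → (14, 14)
2Q = (14, 14).
Finally 3P + 2Q:
(5, 31) + (14, 14). λ = (14 - 31)/(14 - 5) ≡ 24/9 mod 41. 9⁻¹ ≡ 32 (mod 41), so λ ≡ 30.
  x = λ² - 5 - 14 = 900 - 19 ≡ 20; y = λ·(5 - 20) - 31 ≡ 11. → (20, 11)

(20, 11)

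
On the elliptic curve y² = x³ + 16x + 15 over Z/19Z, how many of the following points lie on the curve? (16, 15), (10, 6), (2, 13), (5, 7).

3

(16, 15): 15² ≡ 16, rhs ≡ 16 → on.
(10, 6): 6² ≡ 17, rhs ≡ 16 → off.
(2, 13): 13² ≡ 17, rhs ≡ 17 → on.
(5, 7): 7² ≡ 11, rhs ≡ 11 → on.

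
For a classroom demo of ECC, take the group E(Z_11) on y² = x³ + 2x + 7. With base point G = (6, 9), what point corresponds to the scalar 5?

(10, 9)

Repeated addition: build up to 5G.
2G: tangent at (6, 9): λ = (3·6² + 2)/(2·9) ≡ 0/7. 7⁻¹ ≡ 8 (mod 11) since 7·8 = 56 ≡ 1, so λ ≡ 0·8 ≡ 0.
  x = λ² - 6 - 6 = 0 - 12 ≡ 10; y = λ·(6 - 10) - 9 ≡ 2. → (10, 2)
3G: (10, 2) + (6, 9). λ = (9 - 2)/(6 - 10) ≡ 7/7 mod 11. 7⁻¹ ≡ 8 (mod 11) since 7·8 = 56 ≡ 1, so λ ≡ 1.
  x = λ² - 10 - 6 = 1 - 16 ≡ 7; y = λ·(10 - 7) - 2 ≡ 1. → (7, 1)
4G: (7, 1) + (6, 9). λ = (9 - 1)/(6 - 7) ≡ 8/10 mod 11. 10⁻¹ ≡ 10 (mod 11), so λ ≡ 3.
  x = λ² - 7 - 6 = 9 - 13 ≡ 7; y = λ·(7 - 7) - 1 ≡ 10. → (7, 10)
5G: (7, 10) + (6, 9). λ = (9 - 10)/(6 - 7) ≡ 10/10 mod 11. 10⁻¹ ≡ 10 (mod 11), so λ ≡ 1.
  x = λ² - 7 - 6 = 1 - 13 ≡ 10; y = λ·(7 - 10) - 10 ≡ 9. → (10, 9)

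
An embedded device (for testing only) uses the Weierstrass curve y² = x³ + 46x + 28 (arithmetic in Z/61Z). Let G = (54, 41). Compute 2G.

tangent at (54, 41): λ = (3·54² + 46)/(2·41) ≡ 10/21. 21⁻¹ ≡ 32 (mod 61), so λ ≡ 10·32 ≡ 15.
  x = λ² - 54 - 54 = 225 - 108 ≡ 56; y = λ·(54 - 56) - 41 ≡ 51. → (56, 51)

(56, 51)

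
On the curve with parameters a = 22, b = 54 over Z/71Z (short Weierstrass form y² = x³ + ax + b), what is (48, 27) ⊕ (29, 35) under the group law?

(52, 27)

(48, 27) + (29, 35). λ = (35 - 27)/(29 - 48) ≡ 8/52 mod 71. 52⁻¹ ≡ 56 (mod 71) since 52·56 = 2912 ≡ 1, so λ ≡ 22.
  x = λ² - 48 - 29 = 484 - 77 ≡ 52; y = λ·(48 - 52) - 27 ≡ 27. → (52, 27)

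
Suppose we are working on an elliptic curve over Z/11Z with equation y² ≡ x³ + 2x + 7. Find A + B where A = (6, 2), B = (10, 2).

(6, 2) + (10, 2). λ = (2 - 2)/(10 - 6) ≡ 0/4 mod 11. 4⁻¹ ≡ 3 (mod 11), so λ ≡ 0.
  x = λ² - 6 - 10 = 0 - 16 ≡ 6; y = λ·(6 - 6) - 2 ≡ 9. → (6, 9)

(6, 9)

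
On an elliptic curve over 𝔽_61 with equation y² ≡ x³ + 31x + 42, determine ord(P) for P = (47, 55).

9

2P: tangent at (47, 55): λ = (3·47² + 31)/(2·55) ≡ 9/49. 49⁻¹ ≡ 5 (mod 61) since 49·5 = 245 ≡ 1, so λ ≡ 9·5 ≡ 45.
  x = λ² - 47 - 47 = 2025 - 94 ≡ 40; y = λ·(47 - 40) - 55 ≡ 16. → (40, 16)
3P: (40, 16) + (47, 55). λ = (55 - 16)/(47 - 40) ≡ 39/7 mod 61. 7⁻¹ ≡ 35 (mod 61), so λ ≡ 23.
  x = λ² - 40 - 47 = 529 - 87 ≡ 15; y = λ·(40 - 15) - 16 ≡ 10. → (15, 10)
4P: (15, 10) + (47, 55). λ = (55 - 10)/(47 - 15) ≡ 45/32 mod 61. 32⁻¹ ≡ 21 (mod 61) since 32·21 = 672 ≡ 1, so λ ≡ 30.
  x = λ² - 15 - 47 = 900 - 62 ≡ 45; y = λ·(15 - 45) - 10 ≡ 5. → (45, 5)
5P: (45, 5) + (47, 55). λ = (55 - 5)/(47 - 45) ≡ 50/2 mod 61. 2⁻¹ ≡ 31 (mod 61), so λ ≡ 25.
  x = λ² - 45 - 47 = 625 - 92 ≡ 45; y = λ·(45 - 45) - 5 ≡ 56. → (45, 56)
6P: (45, 56) + (47, 55). λ = (55 - 56)/(47 - 45) ≡ 60/2 mod 61. 2⁻¹ ≡ 31 (mod 61) since 2·31 = 62 ≡ 1, so λ ≡ 30.
  x = λ² - 45 - 47 = 900 - 92 ≡ 15; y = λ·(45 - 15) - 56 ≡ 51. → (15, 51)
7P: (15, 51) + (47, 55). λ = (55 - 51)/(47 - 15) ≡ 4/32 mod 61. 32⁻¹ ≡ 21 (mod 61), so λ ≡ 23.
  x = λ² - 15 - 47 = 529 - 62 ≡ 40; y = λ·(15 - 40) - 51 ≡ 45. → (40, 45)
8P: (40, 45) + (47, 55). λ = (55 - 45)/(47 - 40) ≡ 10/7 mod 61. 7⁻¹ ≡ 35 (mod 61), so λ ≡ 45.
  x = λ² - 40 - 47 = 2025 - 87 ≡ 47; y = λ·(40 - 47) - 45 ≡ 6. → (47, 6)
9P: (47, 6) + (47, 55): same x and y₁ ≡ -y₂, so the sum is 𝒪.
9P = 𝒪, so the order is 9.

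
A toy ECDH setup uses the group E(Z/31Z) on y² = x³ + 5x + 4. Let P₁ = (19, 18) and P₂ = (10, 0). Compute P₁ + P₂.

(19, 18) + (10, 0). λ = (0 - 18)/(10 - 19) ≡ 13/22 mod 31. 22⁻¹ ≡ 24 (mod 31), so λ ≡ 2.
  x = λ² - 19 - 10 = 4 - 29 ≡ 6; y = λ·(19 - 6) - 18 ≡ 8. → (6, 8)

(6, 8)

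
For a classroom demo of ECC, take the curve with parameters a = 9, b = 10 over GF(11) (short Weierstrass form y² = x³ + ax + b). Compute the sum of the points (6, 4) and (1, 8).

(2, 6)

(6, 4) + (1, 8). λ = (8 - 4)/(1 - 6) ≡ 4/6 mod 11. 6⁻¹ ≡ 2 (mod 11), so λ ≡ 8.
  x = λ² - 6 - 1 = 64 - 7 ≡ 2; y = λ·(6 - 2) - 4 ≡ 6. → (2, 6)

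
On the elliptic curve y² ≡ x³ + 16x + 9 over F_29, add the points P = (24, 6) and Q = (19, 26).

(2, 22)

(24, 6) + (19, 26). λ = (26 - 6)/(19 - 24) ≡ 20/24 mod 29. 24⁻¹ ≡ 23 (mod 29), so λ ≡ 25.
  x = λ² - 24 - 19 = 625 - 43 ≡ 2; y = λ·(24 - 2) - 6 ≡ 22. → (2, 22)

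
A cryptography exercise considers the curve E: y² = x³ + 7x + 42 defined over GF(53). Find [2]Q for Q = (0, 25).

(29, 25)

tangent at (0, 25): λ = (3·0² + 7)/(2·25) ≡ 7/50. 50⁻¹ ≡ 35 (mod 53) since 50·35 = 1750 ≡ 1, so λ ≡ 7·35 ≡ 33.
  x = λ² - 0 - 0 = 1089 - 0 ≡ 29; y = λ·(0 - 29) - 25 ≡ 25. → (29, 25)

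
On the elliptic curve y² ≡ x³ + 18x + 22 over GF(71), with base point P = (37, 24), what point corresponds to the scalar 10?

Repeated addition: build up to 10P.
2P: tangent at (37, 24): λ = (3·37² + 18)/(2·24) ≡ 7/48. 48⁻¹ ≡ 37 (mod 71), so λ ≡ 7·37 ≡ 46.
  x = λ² - 37 - 37 = 2116 - 74 ≡ 54; y = λ·(37 - 54) - 24 ≡ 46. → (54, 46)
3P: (54, 46) + (37, 24). λ = (24 - 46)/(37 - 54) ≡ 49/54 mod 71. 54⁻¹ ≡ 25 (mod 71), so λ ≡ 18.
  x = λ² - 54 - 37 = 324 - 91 ≡ 20; y = λ·(54 - 20) - 46 ≡ 69. → (20, 69)
4P: (20, 69) + (37, 24). λ = (24 - 69)/(37 - 20) ≡ 26/17 mod 71. 17⁻¹ ≡ 46 (mod 71), so λ ≡ 60.
  x = λ² - 20 - 37 = 3600 - 57 ≡ 64; y = λ·(20 - 64) - 69 ≡ 60. → (64, 60)
5P: (64, 60) + (37, 24). λ = (24 - 60)/(37 - 64) ≡ 35/44 mod 71. 44⁻¹ ≡ 21 (mod 71), so λ ≡ 25.
  x = λ² - 64 - 37 = 625 - 101 ≡ 27; y = λ·(64 - 27) - 60 ≡ 13. → (27, 13)
6P: (27, 13) + (37, 24). λ = (24 - 13)/(37 - 27) ≡ 11/10 mod 71. 10⁻¹ ≡ 64 (mod 71), so λ ≡ 65.
  x = λ² - 27 - 37 = 4225 - 64 ≡ 43; y = λ·(27 - 43) - 13 ≡ 12. → (43, 12)
7P: (43, 12) + (37, 24). λ = (24 - 12)/(37 - 43) ≡ 12/65 mod 71. 65⁻¹ ≡ 59 (mod 71), so λ ≡ 69.
  x = λ² - 43 - 37 = 4761 - 80 ≡ 66; y = λ·(43 - 66) - 12 ≡ 34. → (66, 34)
8P: (66, 34) + (37, 24). λ = (24 - 34)/(37 - 66) ≡ 61/42 mod 71. 42⁻¹ ≡ 22 (mod 71) since 42·22 = 924 ≡ 1, so λ ≡ 64.
  x = λ² - 66 - 37 = 4096 - 103 ≡ 17; y = λ·(66 - 17) - 34 ≡ 49. → (17, 49)
9P: (17, 49) + (37, 24). λ = (24 - 49)/(37 - 17) ≡ 46/20 mod 71. 20⁻¹ ≡ 32 (mod 71), so λ ≡ 52.
  x = λ² - 17 - 37 = 2704 - 54 ≡ 23; y = λ·(17 - 23) - 49 ≡ 65. → (23, 65)
10P: (23, 65) + (37, 24). λ = (24 - 65)/(37 - 23) ≡ 30/14 mod 71. 14⁻¹ ≡ 66 (mod 71) since 14·66 = 924 ≡ 1, so λ ≡ 63.
  x = λ² - 23 - 37 = 3969 - 60 ≡ 4; y = λ·(23 - 4) - 65 ≡ 67. → (4, 67)

(4, 67)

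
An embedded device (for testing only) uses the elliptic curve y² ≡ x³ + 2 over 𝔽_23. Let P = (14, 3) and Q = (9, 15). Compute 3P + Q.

(14, 20)

First 3P:
Repeated addition: build up to 3P.
2P: tangent at (14, 3): λ = (3·14² + 0)/(2·3) ≡ 13/6. 6⁻¹ ≡ 4 (mod 23) since 6·4 = 24 ≡ 1, so λ ≡ 13·4 ≡ 6.
  x = λ² - 14 - 14 = 36 - 28 ≡ 8; y = λ·(14 - 8) - 3 ≡ 10. → (8, 10)
3P: (8, 10) + (14, 3). λ = (3 - 10)/(14 - 8) ≡ 16/6 mod 23. 6⁻¹ ≡ 4 (mod 23) since 6·4 = 24 ≡ 1, so λ ≡ 18.
  x = λ² - 8 - 14 = 324 - 22 ≡ 3; y = λ·(8 - 3) - 10 ≡ 11. → (3, 11)
3P = (3, 11).
Finally 3P + Q:
(3, 11) + (9, 15). λ = (15 - 11)/(9 - 3) ≡ 4/6 mod 23. 6⁻¹ ≡ 4 (mod 23), so λ ≡ 16.
  x = λ² - 3 - 9 = 256 - 12 ≡ 14; y = λ·(3 - 14) - 11 ≡ 20. → (14, 20)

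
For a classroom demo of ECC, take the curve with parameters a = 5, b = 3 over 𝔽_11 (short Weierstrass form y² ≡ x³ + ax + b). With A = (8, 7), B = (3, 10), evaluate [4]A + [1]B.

(8, 4)

First 4A:
Double-and-add on 4 = (100)₂. Start with A = (8, 7) for the leading 1-bit.
double: tangent at (8, 7): λ = (3·8² + 5)/(2·7) ≡ 10/3. 3⁻¹ ≡ 4 (mod 11) since 3·4 = 12 ≡ 1, so λ ≡ 10·4 ≡ 7.
  x = λ² - 8 - 8 = 49 - 16 ≡ 0; y = λ·(8 - 0) - 7 ≡ 5. → (0, 5)
double: tangent at (0, 5): λ = (3·0² + 5)/(2·5) ≡ 5/10. 10⁻¹ ≡ 10 (mod 11) since 10·10 = 100 ≡ 1, so λ ≡ 5·10 ≡ 6.
  x = λ² - 0 - 0 = 36 - 0 ≡ 3; y = λ·(0 - 3) - 5 ≡ 10. → (3, 10)
4A = (3, 10).
Finally 4A + B:
tangent at (3, 10): λ = (3·3² + 5)/(2·10) ≡ 10/9. 9⁻¹ ≡ 5 (mod 11), so λ ≡ 10·5 ≡ 6.
  x = λ² - 3 - 3 = 36 - 6 ≡ 8; y = λ·(3 - 8) - 10 ≡ 4. → (8, 4)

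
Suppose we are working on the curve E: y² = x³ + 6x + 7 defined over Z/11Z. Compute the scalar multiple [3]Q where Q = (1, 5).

Repeated addition: build up to 3Q.
2Q: tangent at (1, 5): λ = (3·1² + 6)/(2·5) ≡ 9/10. 10⁻¹ ≡ 10 (mod 11), so λ ≡ 9·10 ≡ 2.
  x = λ² - 1 - 1 = 4 - 2 ≡ 2; y = λ·(1 - 2) - 5 ≡ 4. → (2, 4)
3Q: (2, 4) + (1, 5). λ = (5 - 4)/(1 - 2) ≡ 1/10 mod 11. 10⁻¹ ≡ 10 (mod 11), so λ ≡ 10.
  x = λ² - 2 - 1 = 100 - 3 ≡ 9; y = λ·(2 - 9) - 4 ≡ 3. → (9, 3)

(9, 3)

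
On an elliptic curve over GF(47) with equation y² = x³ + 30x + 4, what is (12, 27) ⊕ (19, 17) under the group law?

(12, 27) + (19, 17). λ = (17 - 27)/(19 - 12) ≡ 37/7 mod 47. 7⁻¹ ≡ 27 (mod 47), so λ ≡ 12.
  x = λ² - 12 - 19 = 144 - 31 ≡ 19; y = λ·(12 - 19) - 27 ≡ 30. → (19, 30)

(19, 30)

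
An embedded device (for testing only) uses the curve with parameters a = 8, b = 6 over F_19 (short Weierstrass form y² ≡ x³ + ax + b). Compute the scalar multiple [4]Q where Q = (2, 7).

(12, 5)

Repeated addition: build up to 4Q.
2Q: tangent at (2, 7): λ = (3·2² + 8)/(2·7) ≡ 1/14. 14⁻¹ ≡ 15 (mod 19) since 14·15 = 210 ≡ 1, so λ ≡ 1·15 ≡ 15.
  x = λ² - 2 - 2 = 225 - 4 ≡ 12; y = λ·(2 - 12) - 7 ≡ 14. → (12, 14)
3Q: (12, 14) + (2, 7). λ = (7 - 14)/(2 - 12) ≡ 12/9 mod 19. 9⁻¹ ≡ 17 (mod 19) since 9·17 = 153 ≡ 1, so λ ≡ 14.
  x = λ² - 12 - 2 = 196 - 14 ≡ 11; y = λ·(12 - 11) - 14 ≡ 0. → (11, 0)
4Q: (11, 0) + (2, 7). λ = (7 - 0)/(2 - 11) ≡ 7/10 mod 19. 10⁻¹ ≡ 2 (mod 19) since 10·2 = 20 ≡ 1, so λ ≡ 14.
  x = λ² - 11 - 2 = 196 - 13 ≡ 12; y = λ·(11 - 12) - 0 ≡ 5. → (12, 5)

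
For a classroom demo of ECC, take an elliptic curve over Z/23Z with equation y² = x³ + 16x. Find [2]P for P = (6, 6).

tangent at (6, 6): λ = (3·6² + 16)/(2·6) ≡ 9/12. 12⁻¹ ≡ 2 (mod 23), so λ ≡ 9·2 ≡ 18.
  x = λ² - 6 - 6 = 324 - 12 ≡ 13; y = λ·(6 - 13) - 6 ≡ 6. → (13, 6)

(13, 6)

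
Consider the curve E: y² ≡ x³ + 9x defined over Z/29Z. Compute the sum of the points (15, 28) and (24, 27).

(15, 28) + (24, 27). λ = (27 - 28)/(24 - 15) ≡ 28/9 mod 29. 9⁻¹ ≡ 13 (mod 29), so λ ≡ 16.
  x = λ² - 15 - 24 = 256 - 39 ≡ 14; y = λ·(15 - 14) - 28 ≡ 17. → (14, 17)

(14, 17)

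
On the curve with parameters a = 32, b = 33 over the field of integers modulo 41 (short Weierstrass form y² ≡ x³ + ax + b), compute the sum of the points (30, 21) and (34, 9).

(27, 11)

(30, 21) + (34, 9). λ = (9 - 21)/(34 - 30) ≡ 29/4 mod 41. 4⁻¹ ≡ 31 (mod 41), so λ ≡ 38.
  x = λ² - 30 - 34 = 1444 - 64 ≡ 27; y = λ·(30 - 27) - 21 ≡ 11. → (27, 11)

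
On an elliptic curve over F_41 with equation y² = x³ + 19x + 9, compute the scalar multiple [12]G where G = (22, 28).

Repeated addition: build up to 12G.
2G: tangent at (22, 28): λ = (3·22² + 19)/(2·28) ≡ 36/15. 15⁻¹ ≡ 11 (mod 41) since 15·11 = 165 ≡ 1, so λ ≡ 36·11 ≡ 27.
  x = λ² - 22 - 22 = 729 - 44 ≡ 29; y = λ·(22 - 29) - 28 ≡ 29. → (29, 29)
3G: (29, 29) + (22, 28). λ = (28 - 29)/(22 - 29) ≡ 40/34 mod 41. 34⁻¹ ≡ 35 (mod 41) since 34·35 = 1190 ≡ 1, so λ ≡ 6.
  x = λ² - 29 - 22 = 36 - 51 ≡ 26; y = λ·(29 - 26) - 29 ≡ 30. → (26, 30)
4G: (26, 30) + (22, 28). λ = (28 - 30)/(22 - 26) ≡ 39/37 mod 41. 37⁻¹ ≡ 10 (mod 41), so λ ≡ 21.
  x = λ² - 26 - 22 = 441 - 48 ≡ 24; y = λ·(26 - 24) - 30 ≡ 12. → (24, 12)
5G: (24, 12) + (22, 28). λ = (28 - 12)/(22 - 24) ≡ 16/39 mod 41. 39⁻¹ ≡ 20 (mod 41), so λ ≡ 33.
  x = λ² - 24 - 22 = 1089 - 46 ≡ 18; y = λ·(24 - 18) - 12 ≡ 22. → (18, 22)
6G: (18, 22) + (22, 28). λ = (28 - 22)/(22 - 18) ≡ 6/4 mod 41. 4⁻¹ ≡ 31 (mod 41), so λ ≡ 22.
  x = λ² - 18 - 22 = 484 - 40 ≡ 34; y = λ·(18 - 34) - 22 ≡ 36. → (34, 36)
7G: (34, 36) + (22, 28). λ = (28 - 36)/(22 - 34) ≡ 33/29 mod 41. 29⁻¹ ≡ 17 (mod 41) since 29·17 = 493 ≡ 1, so λ ≡ 28.
  x = λ² - 34 - 22 = 784 - 56 ≡ 31; y = λ·(34 - 31) - 36 ≡ 7. → (31, 7)
8G: (31, 7) + (22, 28). λ = (28 - 7)/(22 - 31) ≡ 21/32 mod 41. 32⁻¹ ≡ 9 (mod 41), so λ ≡ 25.
  x = λ² - 31 - 22 = 625 - 53 ≡ 39; y = λ·(31 - 39) - 7 ≡ 39. → (39, 39)
9G: (39, 39) + (22, 28). λ = (28 - 39)/(22 - 39) ≡ 30/24 mod 41. 24⁻¹ ≡ 12 (mod 41) since 24·12 = 288 ≡ 1, so λ ≡ 32.
  x = λ² - 39 - 22 = 1024 - 61 ≡ 20; y = λ·(39 - 20) - 39 ≡ 36. → (20, 36)
10G: (20, 36) + (22, 28). λ = (28 - 36)/(22 - 20) ≡ 33/2 mod 41. 2⁻¹ ≡ 21 (mod 41), so λ ≡ 37.
  x = λ² - 20 - 22 = 1369 - 42 ≡ 15; y = λ·(20 - 15) - 36 ≡ 26. → (15, 26)
11G: (15, 26) + (22, 28). λ = (28 - 26)/(22 - 15) ≡ 2/7 mod 41. 7⁻¹ ≡ 6 (mod 41), so λ ≡ 12.
  x = λ² - 15 - 22 = 144 - 37 ≡ 25; y = λ·(15 - 25) - 26 ≡ 18. → (25, 18)
12G: (25, 18) + (22, 28). λ = (28 - 18)/(22 - 25) ≡ 10/38 mod 41. 38⁻¹ ≡ 27 (mod 41), so λ ≡ 24.
  x = λ² - 25 - 22 = 576 - 47 ≡ 37; y = λ·(25 - 37) - 18 ≡ 22. → (37, 22)

(37, 22)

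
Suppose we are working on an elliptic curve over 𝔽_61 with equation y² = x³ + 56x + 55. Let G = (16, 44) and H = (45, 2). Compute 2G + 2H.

First 2G:
Repeated addition: build up to 2G.
2G: tangent at (16, 44): λ = (3·16² + 56)/(2·44) ≡ 31/27. 27⁻¹ ≡ 52 (mod 61) since 27·52 = 1404 ≡ 1, so λ ≡ 31·52 ≡ 26.
  x = λ² - 16 - 16 = 676 - 32 ≡ 34; y = λ·(16 - 34) - 44 ≡ 37. → (34, 37)
2G = (34, 37).
Next 2H:
Repeated addition: build up to 2H.
2H: tangent at (45, 2): λ = (3·45² + 56)/(2·2) ≡ 31/4. 4⁻¹ ≡ 46 (mod 61), so λ ≡ 31·46 ≡ 23.
  x = λ² - 45 - 45 = 529 - 90 ≡ 12; y = λ·(45 - 12) - 2 ≡ 25. → (12, 25)
2H = (12, 25).
Finally 2G + 2H:
(34, 37) + (12, 25). λ = (25 - 37)/(12 - 34) ≡ 49/39 mod 61. 39⁻¹ ≡ 36 (mod 61) since 39·36 = 1404 ≡ 1, so λ ≡ 56.
  x = λ² - 34 - 12 = 3136 - 46 ≡ 40; y = λ·(34 - 40) - 37 ≡ 54. → (40, 54)

(40, 54)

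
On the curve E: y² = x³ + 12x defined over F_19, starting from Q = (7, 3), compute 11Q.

(7, 3)

Repeated addition: build up to 11Q.
2Q: tangent at (7, 3): λ = (3·7² + 12)/(2·3) ≡ 7/6. 6⁻¹ ≡ 16 (mod 19) since 6·16 = 96 ≡ 1, so λ ≡ 7·16 ≡ 17.
  x = λ² - 7 - 7 = 289 - 14 ≡ 9; y = λ·(7 - 9) - 3 ≡ 1. → (9, 1)
3Q: (9, 1) + (7, 3). λ = (3 - 1)/(7 - 9) ≡ 2/17 mod 19. 17⁻¹ ≡ 9 (mod 19) since 17·9 = 153 ≡ 1, so λ ≡ 18.
  x = λ² - 9 - 7 = 324 - 16 ≡ 4; y = λ·(9 - 4) - 1 ≡ 13. → (4, 13)
4Q: (4, 13) + (7, 3). λ = (3 - 13)/(7 - 4) ≡ 9/3 mod 19. 3⁻¹ ≡ 13 (mod 19) since 3·13 = 39 ≡ 1, so λ ≡ 3.
  x = λ² - 4 - 7 = 9 - 11 ≡ 17; y = λ·(4 - 17) - 13 ≡ 5. → (17, 5)
5Q: (17, 5) + (7, 3). λ = (3 - 5)/(7 - 17) ≡ 17/9 mod 19. 9⁻¹ ≡ 17 (mod 19) since 9·17 = 153 ≡ 1, so λ ≡ 4.
  x = λ² - 17 - 7 = 16 - 24 ≡ 11; y = λ·(17 - 11) - 5 ≡ 0. → (11, 0)
6Q: (11, 0) + (7, 3). λ = (3 - 0)/(7 - 11) ≡ 3/15 mod 19. 15⁻¹ ≡ 14 (mod 19), so λ ≡ 4.
  x = λ² - 11 - 7 = 16 - 18 ≡ 17; y = λ·(11 - 17) - 0 ≡ 14. → (17, 14)
7Q: (17, 14) + (7, 3). λ = (3 - 14)/(7 - 17) ≡ 8/9 mod 19. 9⁻¹ ≡ 17 (mod 19), so λ ≡ 3.
  x = λ² - 17 - 7 = 9 - 24 ≡ 4; y = λ·(17 - 4) - 14 ≡ 6. → (4, 6)
8Q: (4, 6) + (7, 3). λ = (3 - 6)/(7 - 4) ≡ 16/3 mod 19. 3⁻¹ ≡ 13 (mod 19) since 3·13 = 39 ≡ 1, so λ ≡ 18.
  x = λ² - 4 - 7 = 324 - 11 ≡ 9; y = λ·(4 - 9) - 6 ≡ 18. → (9, 18)
9Q: (9, 18) + (7, 3). λ = (3 - 18)/(7 - 9) ≡ 4/17 mod 19. 17⁻¹ ≡ 9 (mod 19) since 17·9 = 153 ≡ 1, so λ ≡ 17.
  x = λ² - 9 - 7 = 289 - 16 ≡ 7; y = λ·(9 - 7) - 18 ≡ 16. → (7, 16)
10Q: (7, 16) + (7, 3): same x and y₁ ≡ -y₂, so the sum is O.
11Q: O + (7, 3) = (7, 3) (identity).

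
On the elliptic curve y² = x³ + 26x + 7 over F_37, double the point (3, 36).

tangent at (3, 36): λ = (3·3² + 26)/(2·36) ≡ 16/35. 35⁻¹ ≡ 18 (mod 37), so λ ≡ 16·18 ≡ 29.
  x = λ² - 3 - 3 = 841 - 6 ≡ 21; y = λ·(3 - 21) - 36 ≡ 34. → (21, 34)

(21, 34)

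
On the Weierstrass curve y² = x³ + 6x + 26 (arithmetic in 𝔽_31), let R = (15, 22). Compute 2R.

(21, 19)

tangent at (15, 22): λ = (3·15² + 6)/(2·22) ≡ 30/13. 13⁻¹ ≡ 12 (mod 31) since 13·12 = 156 ≡ 1, so λ ≡ 30·12 ≡ 19.
  x = λ² - 15 - 15 = 361 - 30 ≡ 21; y = λ·(15 - 21) - 22 ≡ 19. → (21, 19)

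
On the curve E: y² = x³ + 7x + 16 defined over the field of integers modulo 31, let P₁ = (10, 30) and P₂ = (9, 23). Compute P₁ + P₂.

(30, 16)

(10, 30) + (9, 23). λ = (23 - 30)/(9 - 10) ≡ 24/30 mod 31. 30⁻¹ ≡ 30 (mod 31), so λ ≡ 7.
  x = λ² - 10 - 9 = 49 - 19 ≡ 30; y = λ·(10 - 30) - 30 ≡ 16. → (30, 16)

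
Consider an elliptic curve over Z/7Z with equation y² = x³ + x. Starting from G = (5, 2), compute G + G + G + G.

Double-and-add on 4 = (100)₂. Start with G = (5, 2) for the leading 1-bit.
double: tangent at (5, 2): λ = (3·5² + 1)/(2·2) ≡ 6/4. 4⁻¹ ≡ 2 (mod 7) since 4·2 = 8 ≡ 1, so λ ≡ 6·2 ≡ 5.
  x = λ² - 5 - 5 = 25 - 10 ≡ 1; y = λ·(5 - 1) - 2 ≡ 4. → (1, 4)
double: tangent at (1, 4): λ = (3·1² + 1)/(2·4) ≡ 4/1. 1⁻¹ ≡ 1 (mod 7) since 1·1 = 1 ≡ 1, so λ ≡ 4·1 ≡ 4.
  x = λ² - 1 - 1 = 16 - 2 ≡ 0; y = λ·(1 - 0) - 4 ≡ 0. → (0, 0)

(0, 0)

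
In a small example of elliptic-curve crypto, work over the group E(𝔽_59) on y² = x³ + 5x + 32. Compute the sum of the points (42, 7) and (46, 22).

(33, 12)

(42, 7) + (46, 22). λ = (22 - 7)/(46 - 42) ≡ 15/4 mod 59. 4⁻¹ ≡ 15 (mod 59), so λ ≡ 48.
  x = λ² - 42 - 46 = 2304 - 88 ≡ 33; y = λ·(42 - 33) - 7 ≡ 12. → (33, 12)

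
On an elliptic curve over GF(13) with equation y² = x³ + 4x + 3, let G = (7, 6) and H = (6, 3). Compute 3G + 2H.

First 3G:
Repeated addition: build up to 3G.
2G: tangent at (7, 6): λ = (3·7² + 4)/(2·6) ≡ 8/12. 12⁻¹ ≡ 12 (mod 13), so λ ≡ 8·12 ≡ 5.
  x = λ² - 7 - 7 = 25 - 14 ≡ 11; y = λ·(7 - 11) - 6 ≡ 0. → (11, 0)
3G: (11, 0) + (7, 6). λ = (6 - 0)/(7 - 11) ≡ 6/9 mod 13. 9⁻¹ ≡ 3 (mod 13), so λ ≡ 5.
  x = λ² - 11 - 7 = 25 - 18 ≡ 7; y = λ·(11 - 7) - 0 ≡ 7. → (7, 7)
3G = (7, 7).
Next 2H:
Repeated addition: build up to 2H.
2H: tangent at (6, 3): λ = (3·6² + 4)/(2·3) ≡ 8/6. 6⁻¹ ≡ 11 (mod 13), so λ ≡ 8·11 ≡ 10.
  x = λ² - 6 - 6 = 100 - 12 ≡ 10; y = λ·(6 - 10) - 3 ≡ 9. → (10, 9)
2H = (10, 9).
Finally 3G + 2H:
(7, 7) + (10, 9). λ = (9 - 7)/(10 - 7) ≡ 2/3 mod 13. 3⁻¹ ≡ 9 (mod 13), so λ ≡ 5.
  x = λ² - 7 - 10 = 25 - 17 ≡ 8; y = λ·(7 - 8) - 7 ≡ 1. → (8, 1)

(8, 1)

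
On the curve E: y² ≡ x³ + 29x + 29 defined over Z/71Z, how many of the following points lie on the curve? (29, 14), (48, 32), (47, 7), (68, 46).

(29, 14): 14² ≡ 54, rhs ≡ 54 → on.
(48, 32): 32² ≡ 30, rhs ≡ 46 → off.
(47, 7): 7² ≡ 49, rhs ≡ 64 → off.
(68, 46): 46² ≡ 57, rhs ≡ 57 → on.

2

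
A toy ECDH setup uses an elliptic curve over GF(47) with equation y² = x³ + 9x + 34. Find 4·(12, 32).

Write G = (12, 32).
Repeated addition: build up to 4G.
2G: tangent at (12, 32): λ = (3·12² + 9)/(2·32) ≡ 18/17. 17⁻¹ ≡ 36 (mod 47), so λ ≡ 18·36 ≡ 37.
  x = λ² - 12 - 12 = 1369 - 24 ≡ 29; y = λ·(12 - 29) - 32 ≡ 44. → (29, 44)
3G: (29, 44) + (12, 32). λ = (32 - 44)/(12 - 29) ≡ 35/30 mod 47. 30⁻¹ ≡ 11 (mod 47), so λ ≡ 9.
  x = λ² - 29 - 12 = 81 - 41 ≡ 40; y = λ·(29 - 40) - 44 ≡ 45. → (40, 45)
4G: (40, 45) + (12, 32). λ = (32 - 45)/(12 - 40) ≡ 34/19 mod 47. 19⁻¹ ≡ 5 (mod 47), so λ ≡ 29.
  x = λ² - 40 - 12 = 841 - 52 ≡ 37; y = λ·(40 - 37) - 45 ≡ 42. → (37, 42)

(37, 42)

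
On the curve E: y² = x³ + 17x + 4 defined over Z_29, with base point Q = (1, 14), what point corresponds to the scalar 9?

Repeated addition: build up to 9Q.
2Q: tangent at (1, 14): λ = (3·1² + 17)/(2·14) ≡ 20/28. 28⁻¹ ≡ 28 (mod 29), so λ ≡ 20·28 ≡ 9.
  x = λ² - 1 - 1 = 81 - 2 ≡ 21; y = λ·(1 - 21) - 14 ≡ 9. → (21, 9)
3Q: (21, 9) + (1, 14). λ = (14 - 9)/(1 - 21) ≡ 5/9 mod 29. 9⁻¹ ≡ 13 (mod 29), so λ ≡ 7.
  x = λ² - 21 - 1 = 49 - 22 ≡ 27; y = λ·(21 - 27) - 9 ≡ 7. → (27, 7)
4Q: (27, 7) + (1, 14). λ = (14 - 7)/(1 - 27) ≡ 7/3 mod 29. 3⁻¹ ≡ 10 (mod 29), so λ ≡ 12.
  x = λ² - 27 - 1 = 144 - 28 ≡ 0; y = λ·(27 - 0) - 7 ≡ 27. → (0, 27)
5Q: (0, 27) + (1, 14). λ = (14 - 27)/(1 - 0) ≡ 16/1 mod 29. 1⁻¹ ≡ 1 (mod 29), so λ ≡ 16.
  x = λ² - 0 - 1 = 256 - 1 ≡ 23; y = λ·(0 - 23) - 27 ≡ 11. → (23, 11)
6Q: (23, 11) + (1, 14). λ = (14 - 11)/(1 - 23) ≡ 3/7 mod 29. 7⁻¹ ≡ 25 (mod 29), so λ ≡ 17.
  x = λ² - 23 - 1 = 289 - 24 ≡ 4; y = λ·(23 - 4) - 11 ≡ 22. → (4, 22)
7Q: (4, 22) + (1, 14). λ = (14 - 22)/(1 - 4) ≡ 21/26 mod 29. 26⁻¹ ≡ 19 (mod 29), so λ ≡ 22.
  x = λ² - 4 - 1 = 484 - 5 ≡ 15; y = λ·(4 - 15) - 22 ≡ 26. → (15, 26)
8Q: (15, 26) + (1, 14). λ = (14 - 26)/(1 - 15) ≡ 17/15 mod 29. 15⁻¹ ≡ 2 (mod 29), so λ ≡ 5.
  x = λ² - 15 - 1 = 25 - 16 ≡ 9; y = λ·(15 - 9) - 26 ≡ 4. → (9, 4)
9Q: (9, 4) + (1, 14). λ = (14 - 4)/(1 - 9) ≡ 10/21 mod 29. 21⁻¹ ≡ 18 (mod 29) since 21·18 = 378 ≡ 1, so λ ≡ 6.
  x = λ² - 9 - 1 = 36 - 10 ≡ 26; y = λ·(9 - 26) - 4 ≡ 10. → (26, 10)

(26, 10)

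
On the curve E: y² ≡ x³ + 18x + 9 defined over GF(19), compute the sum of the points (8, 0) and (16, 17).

(1, 3)

(8, 0) + (16, 17). λ = (17 - 0)/(16 - 8) ≡ 17/8 mod 19. 8⁻¹ ≡ 12 (mod 19) since 8·12 = 96 ≡ 1, so λ ≡ 14.
  x = λ² - 8 - 16 = 196 - 24 ≡ 1; y = λ·(8 - 1) - 0 ≡ 3. → (1, 3)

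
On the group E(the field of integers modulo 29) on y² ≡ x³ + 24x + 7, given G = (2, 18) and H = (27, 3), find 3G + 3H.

(14, 10)

First 3G:
Repeated addition: build up to 3G.
2G: tangent at (2, 18): λ = (3·2² + 24)/(2·18) ≡ 7/7. 7⁻¹ ≡ 25 (mod 29) since 7·25 = 175 ≡ 1, so λ ≡ 7·25 ≡ 1.
  x = λ² - 2 - 2 = 1 - 4 ≡ 26; y = λ·(2 - 26) - 18 ≡ 16. → (26, 16)
3G: (26, 16) + (2, 18). λ = (18 - 16)/(2 - 26) ≡ 2/5 mod 29. 5⁻¹ ≡ 6 (mod 29) since 5·6 = 30 ≡ 1, so λ ≡ 12.
  x = λ² - 26 - 2 = 144 - 28 ≡ 0; y = λ·(26 - 0) - 16 ≡ 6. → (0, 6)
3G = (0, 6).
Next 3H:
Repeated addition: build up to 3H.
2H: tangent at (27, 3): λ = (3·27² + 24)/(2·3) ≡ 7/6. 6⁻¹ ≡ 5 (mod 29), so λ ≡ 7·5 ≡ 6.
  x = λ² - 27 - 27 = 36 - 54 ≡ 11; y = λ·(27 - 11) - 3 ≡ 6. → (11, 6)
3H: (11, 6) + (27, 3). λ = (3 - 6)/(27 - 11) ≡ 26/16 mod 29. 16⁻¹ ≡ 20 (mod 29), so λ ≡ 27.
  x = λ² - 11 - 27 = 729 - 38 ≡ 24; y = λ·(11 - 24) - 6 ≡ 20. → (24, 20)
3H = (24, 20).
Finally 3G + 3H:
(0, 6) + (24, 20). λ = (20 - 6)/(24 - 0) ≡ 14/24 mod 29. 24⁻¹ ≡ 23 (mod 29), so λ ≡ 3.
  x = λ² - 0 - 24 = 9 - 24 ≡ 14; y = λ·(0 - 14) - 6 ≡ 10. → (14, 10)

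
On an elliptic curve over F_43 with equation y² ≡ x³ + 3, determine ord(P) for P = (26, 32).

2P: tangent at (26, 32): λ = (3·26² + 0)/(2·32) ≡ 7/21. 21⁻¹ ≡ 41 (mod 43), so λ ≡ 7·41 ≡ 29.
  x = λ² - 26 - 26 = 841 - 52 ≡ 15; y = λ·(26 - 15) - 32 ≡ 29. → (15, 29)
3P: (15, 29) + (26, 32). λ = (32 - 29)/(26 - 15) ≡ 3/11 mod 43. 11⁻¹ ≡ 4 (mod 43) since 11·4 = 44 ≡ 1, so λ ≡ 12.
  x = λ² - 15 - 26 = 144 - 41 ≡ 17; y = λ·(15 - 17) - 29 ≡ 33. → (17, 33)
4P: (17, 33) + (26, 32). λ = (32 - 33)/(26 - 17) ≡ 42/9 mod 43. 9⁻¹ ≡ 24 (mod 43), so λ ≡ 19.
  x = λ² - 17 - 26 = 361 - 43 ≡ 17; y = λ·(17 - 17) - 33 ≡ 10. → (17, 10)
5P: (17, 10) + (26, 32). λ = (32 - 10)/(26 - 17) ≡ 22/9 mod 43. 9⁻¹ ≡ 24 (mod 43) since 9·24 = 216 ≡ 1, so λ ≡ 12.
  x = λ² - 17 - 26 = 144 - 43 ≡ 15; y = λ·(17 - 15) - 10 ≡ 14. → (15, 14)
6P: (15, 14) + (26, 32). λ = (32 - 14)/(26 - 15) ≡ 18/11 mod 43. 11⁻¹ ≡ 4 (mod 43), so λ ≡ 29.
  x = λ² - 15 - 26 = 841 - 41 ≡ 26; y = λ·(15 - 26) - 14 ≡ 11. → (26, 11)
7P: (26, 11) + (26, 32): same x and y₁ ≡ -y₂, so the sum is the point at infinity.
7P = the point at infinity, so the order is 7.

7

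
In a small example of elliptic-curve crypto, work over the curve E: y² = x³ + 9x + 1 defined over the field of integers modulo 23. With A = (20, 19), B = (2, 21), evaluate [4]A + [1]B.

First 4A:
Double-and-add on 4 = (100)₂. Start with A = (20, 19) for the leading 1-bit.
double: tangent at (20, 19): λ = (3·20² + 9)/(2·19) ≡ 13/15. 15⁻¹ ≡ 20 (mod 23) since 15·20 = 300 ≡ 1, so λ ≡ 13·20 ≡ 7.
  x = λ² - 20 - 20 = 49 - 40 ≡ 9; y = λ·(20 - 9) - 19 ≡ 12. → (9, 12)
double: tangent at (9, 12): λ = (3·9² + 9)/(2·12) ≡ 22/1. 1⁻¹ ≡ 1 (mod 23), so λ ≡ 22·1 ≡ 22.
  x = λ² - 9 - 9 = 484 - 18 ≡ 6; y = λ·(9 - 6) - 12 ≡ 8. → (6, 8)
4A = (6, 8).
Finally 4A + B:
(6, 8) + (2, 21). λ = (21 - 8)/(2 - 6) ≡ 13/19 mod 23. 19⁻¹ ≡ 17 (mod 23), so λ ≡ 14.
  x = λ² - 6 - 2 = 196 - 8 ≡ 4; y = λ·(6 - 4) - 8 ≡ 20. → (4, 20)

(4, 20)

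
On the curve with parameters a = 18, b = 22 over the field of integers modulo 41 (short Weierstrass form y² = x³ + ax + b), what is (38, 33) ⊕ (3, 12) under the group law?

(38, 33) + (3, 12). λ = (12 - 33)/(3 - 38) ≡ 20/6 mod 41. 6⁻¹ ≡ 7 (mod 41), so λ ≡ 17.
  x = λ² - 38 - 3 = 289 - 41 ≡ 2; y = λ·(38 - 2) - 33 ≡ 5. → (2, 5)

(2, 5)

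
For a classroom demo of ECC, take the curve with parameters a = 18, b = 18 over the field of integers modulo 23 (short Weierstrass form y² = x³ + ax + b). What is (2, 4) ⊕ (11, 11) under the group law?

(2, 4) + (11, 11). λ = (11 - 4)/(11 - 2) ≡ 7/9 mod 23. 9⁻¹ ≡ 18 (mod 23) since 9·18 = 162 ≡ 1, so λ ≡ 11.
  x = λ² - 2 - 11 = 121 - 13 ≡ 16; y = λ·(2 - 16) - 4 ≡ 3. → (16, 3)

(16, 3)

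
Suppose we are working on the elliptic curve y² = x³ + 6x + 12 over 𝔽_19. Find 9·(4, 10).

Write P = (4, 10).
Double-and-add on 9 = (1001)₂. Start with P = (4, 10) for the leading 1-bit.
double: tangent at (4, 10): λ = (3·4² + 6)/(2·10) ≡ 16/1. 1⁻¹ ≡ 1 (mod 19), so λ ≡ 16·1 ≡ 16.
  x = λ² - 4 - 4 = 256 - 8 ≡ 1; y = λ·(4 - 1) - 10 ≡ 0. → (1, 0)
double: (1, 0) + (1, 0): same x and y₁ ≡ -y₂, so the sum is O.
double: O + O = O (identity).
add P: O + (4, 10) = (4, 10) (identity).

(4, 10)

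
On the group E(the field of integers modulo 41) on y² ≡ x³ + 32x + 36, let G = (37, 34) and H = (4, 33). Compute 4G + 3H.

First 4G:
Double-and-add on 4 = (100)₂. Start with G = (37, 34) for the leading 1-bit.
double: tangent at (37, 34): λ = (3·37² + 32)/(2·34) ≡ 39/27. 27⁻¹ ≡ 38 (mod 41) since 27·38 = 1026 ≡ 1, so λ ≡ 39·38 ≡ 6.
  x = λ² - 37 - 37 = 36 - 74 ≡ 3; y = λ·(37 - 3) - 34 ≡ 6. → (3, 6)
double: tangent at (3, 6): λ = (3·3² + 32)/(2·6) ≡ 18/12. 12⁻¹ ≡ 24 (mod 41) since 12·24 = 288 ≡ 1, so λ ≡ 18·24 ≡ 22.
  x = λ² - 3 - 3 = 484 - 6 ≡ 27; y = λ·(3 - 27) - 6 ≡ 40. → (27, 40)
4G = (27, 40).
Next 3H:
Repeated addition: build up to 3H.
2H: tangent at (4, 33): λ = (3·4² + 32)/(2·33) ≡ 39/25. 25⁻¹ ≡ 23 (mod 41) since 25·23 = 575 ≡ 1, so λ ≡ 39·23 ≡ 36.
  x = λ² - 4 - 4 = 1296 - 8 ≡ 17; y = λ·(4 - 17) - 33 ≡ 32. → (17, 32)
3H: (17, 32) + (4, 33). λ = (33 - 32)/(4 - 17) ≡ 1/28 mod 41. 28⁻¹ ≡ 22 (mod 41), so λ ≡ 22.
  x = λ² - 17 - 4 = 484 - 21 ≡ 12; y = λ·(17 - 12) - 32 ≡ 37. → (12, 37)
3H = (12, 37).
Finally 4G + 3H:
(27, 40) + (12, 37). λ = (37 - 40)/(12 - 27) ≡ 38/26 mod 41. 26⁻¹ ≡ 30 (mod 41), so λ ≡ 33.
  x = λ² - 27 - 12 = 1089 - 39 ≡ 25; y = λ·(27 - 25) - 40 ≡ 26. → (25, 26)

(25, 26)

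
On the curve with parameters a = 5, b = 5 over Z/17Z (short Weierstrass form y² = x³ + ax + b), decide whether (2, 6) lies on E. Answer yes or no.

no

y² = 6² ≡ 2; x³ + 5x + 5 = 23 ≡ 6 (mod 17). 2 ≠ 6.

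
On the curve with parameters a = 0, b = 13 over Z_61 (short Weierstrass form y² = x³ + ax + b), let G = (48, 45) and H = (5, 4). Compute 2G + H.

First 2G:
Repeated addition: build up to 2G.
2G: tangent at (48, 45): λ = (3·48² + 0)/(2·45) ≡ 19/29. 29⁻¹ ≡ 40 (mod 61), so λ ≡ 19·40 ≡ 28.
  x = λ² - 48 - 48 = 784 - 96 ≡ 17; y = λ·(48 - 17) - 45 ≡ 30. → (17, 30)
2G = (17, 30).
Finally 2G + H:
(17, 30) + (5, 4). λ = (4 - 30)/(5 - 17) ≡ 35/49 mod 61. 49⁻¹ ≡ 5 (mod 61), so λ ≡ 53.
  x = λ² - 17 - 5 = 2809 - 22 ≡ 42; y = λ·(17 - 42) - 30 ≡ 48. → (42, 48)

(42, 48)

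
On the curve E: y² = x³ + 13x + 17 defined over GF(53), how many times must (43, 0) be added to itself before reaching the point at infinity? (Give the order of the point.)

2P: (43, 0) + (43, 0): same x and y₁ ≡ -y₂, so the sum is the point at infinity.
2P = the point at infinity, so the order is 2.

2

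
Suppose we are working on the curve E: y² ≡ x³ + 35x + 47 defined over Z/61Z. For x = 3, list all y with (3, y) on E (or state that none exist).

x³ + 35x + 47 = 179 ≡ 57 (mod 61).
Square roots of 57 mod 61: 22 and 39 (since 22² = 484 ≡ 57).

22, 39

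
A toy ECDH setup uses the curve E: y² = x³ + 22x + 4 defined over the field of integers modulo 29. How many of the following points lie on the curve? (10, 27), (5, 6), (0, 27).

(10, 27): 27² ≡ 4, rhs ≡ 6 → off.
(5, 6): 6² ≡ 7, rhs ≡ 7 → on.
(0, 27): 27² ≡ 4, rhs ≡ 4 → on.

2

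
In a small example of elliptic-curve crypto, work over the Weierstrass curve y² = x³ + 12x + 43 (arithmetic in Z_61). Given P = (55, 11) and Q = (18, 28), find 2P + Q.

First 2P:
Repeated addition: build up to 2P.
2P: tangent at (55, 11): λ = (3·55² + 12)/(2·11) ≡ 59/22. 22⁻¹ ≡ 25 (mod 61), so λ ≡ 59·25 ≡ 11.
  x = λ² - 55 - 55 = 121 - 110 ≡ 11; y = λ·(55 - 11) - 11 ≡ 46. → (11, 46)
2P = (11, 46).
Finally 2P + Q:
(11, 46) + (18, 28). λ = (28 - 46)/(18 - 11) ≡ 43/7 mod 61. 7⁻¹ ≡ 35 (mod 61), so λ ≡ 41.
  x = λ² - 11 - 18 = 1681 - 29 ≡ 5; y = λ·(11 - 5) - 46 ≡ 17. → (5, 17)

(5, 17)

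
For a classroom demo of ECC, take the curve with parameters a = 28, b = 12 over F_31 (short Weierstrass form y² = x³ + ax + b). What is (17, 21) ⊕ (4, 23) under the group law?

(28, 26)

(17, 21) + (4, 23). λ = (23 - 21)/(4 - 17) ≡ 2/18 mod 31. 18⁻¹ ≡ 19 (mod 31) since 18·19 = 342 ≡ 1, so λ ≡ 7.
  x = λ² - 17 - 4 = 49 - 21 ≡ 28; y = λ·(17 - 28) - 21 ≡ 26. → (28, 26)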